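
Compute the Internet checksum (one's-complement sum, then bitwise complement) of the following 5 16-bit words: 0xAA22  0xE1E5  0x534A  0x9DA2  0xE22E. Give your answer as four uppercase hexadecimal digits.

A0DB

One's-complement addition (fold any carry out of bit 15 back into bit 0):
  0xAA22 + 0xE1E5 = 0x18C07 → wrap carry → 0x8C08
  0x8C08 + 0x534A = 0x0DF52
  0xDF52 + 0x9DA2 = 0x17CF4 → wrap carry → 0x7CF5
  0x7CF5 + 0xE22E = 0x15F23 → wrap carry → 0x5F24
One's-complement sum = 0x5F24.
Checksum = ~0x5F24 & 0xFFFF = 0xA0DB.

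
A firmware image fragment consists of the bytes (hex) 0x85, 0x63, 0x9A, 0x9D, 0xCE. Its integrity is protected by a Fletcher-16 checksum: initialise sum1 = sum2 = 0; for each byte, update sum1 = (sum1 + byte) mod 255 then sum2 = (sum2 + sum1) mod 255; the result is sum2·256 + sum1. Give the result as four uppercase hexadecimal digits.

Running sums (mod 255):
  after byte 0 (0x85): sum1=133, sum2=133
  after byte 1 (0x63): sum1=232, sum2=110
  after byte 2 (0x9A): sum1=131, sum2=241
  after byte 3 (0x9D): sum1=33, sum2=19
  after byte 4 (0xCE): sum1=239, sum2=3
Checksum = sum2·256 + sum1 = 3·256 + 239 = 1007 = 0x03EF.

03EF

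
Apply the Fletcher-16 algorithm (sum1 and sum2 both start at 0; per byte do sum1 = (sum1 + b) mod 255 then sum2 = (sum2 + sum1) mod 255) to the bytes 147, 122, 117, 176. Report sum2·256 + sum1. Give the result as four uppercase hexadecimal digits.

5934

Running sums (mod 255):
  after byte 0 (147): sum1=147, sum2=147
  after byte 1 (122): sum1=14, sum2=161
  after byte 2 (117): sum1=131, sum2=37
  after byte 3 (176): sum1=52, sum2=89
Checksum = sum2·256 + sum1 = 89·256 + 52 = 22836 = 0x5934.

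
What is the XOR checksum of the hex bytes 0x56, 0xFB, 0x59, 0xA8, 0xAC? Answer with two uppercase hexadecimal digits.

XOR the bytes together:
  start with 0x56
  0x56 ⊕ 0xFB = 0xAD
  0xAD ⊕ 0x59 = 0xF4
  0xF4 ⊕ 0xA8 = 0x5C
  0x5C ⊕ 0xAC = 0xF0

F0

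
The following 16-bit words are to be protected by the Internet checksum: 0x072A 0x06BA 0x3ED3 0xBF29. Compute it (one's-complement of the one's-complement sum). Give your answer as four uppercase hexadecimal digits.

F41E

One's-complement addition (fold any carry out of bit 15 back into bit 0):
  0x072A + 0x06BA = 0x00DE4
  0x0DE4 + 0x3ED3 = 0x04CB7
  0x4CB7 + 0xBF29 = 0x10BE0 → wrap carry → 0x0BE1
One's-complement sum = 0x0BE1.
Checksum = ~0x0BE1 & 0xFFFF = 0xF41E.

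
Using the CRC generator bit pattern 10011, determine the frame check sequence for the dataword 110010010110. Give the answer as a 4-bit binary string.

1001

Append 4 zeros: 1100100101100000. Divide by 10011 (XOR where the leading bit is 1):
  pos 0: 11001 XOR 10011 = 01010
  pos 1: 10100 XOR 10011 = 00111
  pos 3: 11101 XOR 10011 = 01110
  pos 4: 11100 XOR 10011 = 01111
  pos 5: 11111 XOR 10011 = 01100
  pos 6: 11001 XOR 10011 = 01010
  pos 7: 10100 XOR 10011 = 00111
  pos 9: 11100 XOR 10011 = 01111
  pos 10: 11110 XOR 10011 = 01101
  pos 11: 11010 XOR 10011 = 01001
Remainder (last 4 bits) = 1001. This is the CRC / FCS.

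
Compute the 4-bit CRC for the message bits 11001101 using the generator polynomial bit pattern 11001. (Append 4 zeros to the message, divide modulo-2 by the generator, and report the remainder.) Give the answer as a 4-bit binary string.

Append 4 zeros: 110011010000. Divide by 11001 (XOR where the leading bit is 1):
  pos 0: 11001 XOR 11001 = 00000
  pos 5: 10100 XOR 11001 = 01101
  pos 6: 11010 XOR 11001 = 00011
Remainder (last 4 bits) = 0110. This is the CRC / FCS.

0110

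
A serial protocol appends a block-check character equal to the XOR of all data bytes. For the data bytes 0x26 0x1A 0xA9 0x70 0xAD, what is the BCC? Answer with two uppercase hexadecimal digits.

48

XOR the bytes together:
  start with 0x26
  0x26 ⊕ 0x1A = 0x3C
  0x3C ⊕ 0xA9 = 0x95
  0x95 ⊕ 0x70 = 0xE5
  0xE5 ⊕ 0xAD = 0x48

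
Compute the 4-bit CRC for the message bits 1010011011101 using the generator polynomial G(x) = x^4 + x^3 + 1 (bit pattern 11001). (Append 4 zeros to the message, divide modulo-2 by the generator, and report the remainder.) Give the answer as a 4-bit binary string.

0110

Append 4 zeros: 10100110111010000. Divide by 11001 (XOR where the leading bit is 1):
  pos 0: 10100 XOR 11001 = 01101
  pos 1: 11011 XOR 11001 = 00010
  pos 4: 10101 XOR 11001 = 01100
  pos 5: 11001 XOR 11001 = 00000
  pos 10: 10100 XOR 11001 = 01101
  pos 11: 11010 XOR 11001 = 00011
Remainder (last 4 bits) = 0110. This is the CRC / FCS.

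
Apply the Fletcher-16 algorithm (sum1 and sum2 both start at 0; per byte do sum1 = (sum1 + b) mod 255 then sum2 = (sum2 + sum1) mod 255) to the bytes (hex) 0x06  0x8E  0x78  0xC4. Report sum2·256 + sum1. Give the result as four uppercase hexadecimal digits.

Running sums (mod 255):
  after byte 0 (0x06): sum1=6, sum2=6
  after byte 1 (0x8E): sum1=148, sum2=154
  after byte 2 (0x78): sum1=13, sum2=167
  after byte 3 (0xC4): sum1=209, sum2=121
Checksum = sum2·256 + sum1 = 121·256 + 209 = 31185 = 0x79D1.

79D1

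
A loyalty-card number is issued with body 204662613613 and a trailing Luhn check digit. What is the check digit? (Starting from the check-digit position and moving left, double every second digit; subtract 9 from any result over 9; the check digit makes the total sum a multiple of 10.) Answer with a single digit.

Partial digits right→left: 3 1 6 3 1 6 2 6 6 4 0 2
Double every second digit counting from the check-digit position (so the 1st, 3rd, 5th, ... of the partial from the right).
  doubled (with −9 where >9): 6 3 2 4 3 0 → sum 18
  kept as-is: 1 3 6 6 4 2 → sum 22
Total = 18 + 22 = 40.
Check digit = (10 − (40 mod 10)) mod 10 = 0.

0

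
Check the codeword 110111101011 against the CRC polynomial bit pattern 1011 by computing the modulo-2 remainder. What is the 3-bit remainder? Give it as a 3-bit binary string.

100

Modulo-2 division of 110111101011 by 1011:
  pos 0: 1101 XOR 1011 = 0110
  pos 1: 1101 XOR 1011 = 0110
  pos 2: 1101 XOR 1011 = 0110
  pos 3: 1101 XOR 1011 = 0110
  pos 4: 1100 XOR 1011 = 0111
  pos 5: 1111 XOR 1011 = 0100
  pos 6: 1000 XOR 1011 = 0011
  pos 8: 1111 XOR 1011 = 0100
Remainder = 100 (nonzero — an error is detected).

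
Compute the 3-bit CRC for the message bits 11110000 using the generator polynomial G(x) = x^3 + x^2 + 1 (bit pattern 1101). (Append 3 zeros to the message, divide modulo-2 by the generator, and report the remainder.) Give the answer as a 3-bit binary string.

Append 3 zeros: 11110000000. Divide by 1101 (XOR where the leading bit is 1):
  pos 0: 1111 XOR 1101 = 0010
  pos 2: 1000 XOR 1101 = 0101
  pos 3: 1010 XOR 1101 = 0111
  pos 4: 1110 XOR 1101 = 0011
  pos 6: 1100 XOR 1101 = 0001
Remainder (last 3 bits) = 010. This is the CRC / FCS.

010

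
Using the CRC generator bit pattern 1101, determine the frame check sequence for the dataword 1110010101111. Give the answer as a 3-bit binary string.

Append 3 zeros: 1110010101111000. Divide by 1101 (XOR where the leading bit is 1):
  pos 0: 1110 XOR 1101 = 0011
  pos 2: 1101 XOR 1101 = 0000
  pos 7: 1011 XOR 1101 = 0110
  pos 8: 1101 XOR 1101 = 0000
  pos 12: 1000 XOR 1101 = 0101
Remainder (last 3 bits) = 101. This is the CRC / FCS.

101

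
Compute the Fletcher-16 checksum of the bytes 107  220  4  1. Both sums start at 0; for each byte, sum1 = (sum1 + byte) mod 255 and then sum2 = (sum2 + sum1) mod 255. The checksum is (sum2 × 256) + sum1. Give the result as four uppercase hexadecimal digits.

Running sums (mod 255):
  after byte 0 (107): sum1=107, sum2=107
  after byte 1 (220): sum1=72, sum2=179
  after byte 2 (4): sum1=76, sum2=0
  after byte 3 (1): sum1=77, sum2=77
Checksum = sum2·256 + sum1 = 77·256 + 77 = 19789 = 0x4D4D.

4D4D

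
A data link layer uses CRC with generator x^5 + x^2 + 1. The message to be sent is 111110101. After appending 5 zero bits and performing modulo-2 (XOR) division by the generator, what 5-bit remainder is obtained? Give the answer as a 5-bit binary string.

Append 5 zeros: 11111010100000. Divide by 100101 (XOR where the leading bit is 1):
  pos 0: 111110 XOR 100101 = 011011
  pos 1: 110111 XOR 100101 = 010010
  pos 2: 100100 XOR 100101 = 000001
  pos 7: 110000 XOR 100101 = 010101
  pos 8: 101010 XOR 100101 = 001111
Remainder (last 5 bits) = 01111. This is the CRC / FCS.

01111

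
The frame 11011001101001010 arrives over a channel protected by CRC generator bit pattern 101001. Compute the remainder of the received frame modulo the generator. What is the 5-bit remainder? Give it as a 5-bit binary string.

Modulo-2 division of 11011001101001010 by 101001:
  pos 0: 110110 XOR 101001 = 011111
  pos 1: 111110 XOR 101001 = 010111
  pos 2: 101111 XOR 101001 = 000110
  pos 5: 110101 XOR 101001 = 011100
  pos 6: 111000 XOR 101001 = 010001
  pos 7: 100010 XOR 101001 = 001011
  pos 9: 101110 XOR 101001 = 000111
Remainder = 11110 (nonzero — an error is detected).

11110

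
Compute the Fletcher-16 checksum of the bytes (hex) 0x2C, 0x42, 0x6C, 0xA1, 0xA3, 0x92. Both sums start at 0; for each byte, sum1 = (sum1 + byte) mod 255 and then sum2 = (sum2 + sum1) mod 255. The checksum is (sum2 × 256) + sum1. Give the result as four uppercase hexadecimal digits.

Running sums (mod 255):
  after byte 0 (0x2C): sum1=44, sum2=44
  after byte 1 (0x42): sum1=110, sum2=154
  after byte 2 (0x6C): sum1=218, sum2=117
  after byte 3 (0xA1): sum1=124, sum2=241
  after byte 4 (0xA3): sum1=32, sum2=18
  after byte 5 (0x92): sum1=178, sum2=196
Checksum = sum2·256 + sum1 = 196·256 + 178 = 50354 = 0xC4B2.

C4B2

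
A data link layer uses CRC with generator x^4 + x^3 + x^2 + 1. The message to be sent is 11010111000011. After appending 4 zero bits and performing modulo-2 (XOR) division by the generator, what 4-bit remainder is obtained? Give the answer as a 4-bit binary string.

Append 4 zeros: 110101110000110000. Divide by 11101 (XOR where the leading bit is 1):
  pos 0: 11010 XOR 11101 = 00111
  pos 2: 11111 XOR 11101 = 00010
  pos 5: 10100 XOR 11101 = 01001
  pos 6: 10010 XOR 11101 = 01111
  pos 7: 11110 XOR 11101 = 00011
  pos 10: 11110 XOR 11101 = 00011
  pos 13: 11000 XOR 11101 = 00101
Remainder (last 4 bits) = 0101. This is the CRC / FCS.

0101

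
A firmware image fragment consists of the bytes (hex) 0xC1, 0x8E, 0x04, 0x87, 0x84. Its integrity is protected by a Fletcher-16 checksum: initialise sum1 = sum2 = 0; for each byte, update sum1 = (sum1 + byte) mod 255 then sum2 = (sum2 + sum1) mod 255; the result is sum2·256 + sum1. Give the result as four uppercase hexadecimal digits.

Running sums (mod 255):
  after byte 0 (0xC1): sum1=193, sum2=193
  after byte 1 (0x8E): sum1=80, sum2=18
  after byte 2 (0x04): sum1=84, sum2=102
  after byte 3 (0x87): sum1=219, sum2=66
  after byte 4 (0x84): sum1=96, sum2=162
Checksum = sum2·256 + sum1 = 162·256 + 96 = 41568 = 0xA260.

A260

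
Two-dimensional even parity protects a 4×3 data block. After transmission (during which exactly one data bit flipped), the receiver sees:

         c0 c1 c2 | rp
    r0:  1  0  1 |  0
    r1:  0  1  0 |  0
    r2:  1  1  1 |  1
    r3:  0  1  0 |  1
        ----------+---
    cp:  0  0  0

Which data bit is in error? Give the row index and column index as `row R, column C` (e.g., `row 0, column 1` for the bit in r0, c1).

row 1, column 1

Recompute each row's even parity and compare to rp:
  r0: data parity 0, sent rp 0 → ok
  r1: data parity 1, sent rp 0 → mismatch
  r2: data parity 1, sent rp 1 → ok
  r3: data parity 1, sent rp 1 → ok
Recompute each column's even parity and compare to cp:
  c0: data parity 0, sent cp 0 → ok
  c1: data parity 1, sent cp 0 → mismatch
  c2: data parity 0, sent cp 0 → ok
Exactly one row (r1) and one column (c1) fail → the flipped bit is at their intersection.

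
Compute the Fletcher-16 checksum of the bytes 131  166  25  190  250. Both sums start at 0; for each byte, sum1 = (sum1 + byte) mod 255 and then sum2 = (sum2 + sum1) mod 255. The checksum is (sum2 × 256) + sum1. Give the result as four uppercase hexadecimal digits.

Running sums (mod 255):
  after byte 0 (131): sum1=131, sum2=131
  after byte 1 (166): sum1=42, sum2=173
  after byte 2 (25): sum1=67, sum2=240
  after byte 3 (190): sum1=2, sum2=242
  after byte 4 (250): sum1=252, sum2=239
Checksum = sum2·256 + sum1 = 239·256 + 252 = 61436 = 0xEFFC.

EFFC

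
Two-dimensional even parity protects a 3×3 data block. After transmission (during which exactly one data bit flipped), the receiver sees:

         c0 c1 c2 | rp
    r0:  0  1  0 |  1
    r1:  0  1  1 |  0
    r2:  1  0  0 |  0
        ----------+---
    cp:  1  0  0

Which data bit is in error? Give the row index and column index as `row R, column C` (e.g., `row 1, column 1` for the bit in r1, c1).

Recompute each row's even parity and compare to rp:
  r0: data parity 1, sent rp 1 → ok
  r1: data parity 0, sent rp 0 → ok
  r2: data parity 1, sent rp 0 → mismatch
Recompute each column's even parity and compare to cp:
  c0: data parity 1, sent cp 1 → ok
  c1: data parity 0, sent cp 0 → ok
  c2: data parity 1, sent cp 0 → mismatch
Exactly one row (r2) and one column (c2) fail → the flipped bit is at their intersection.

row 2, column 2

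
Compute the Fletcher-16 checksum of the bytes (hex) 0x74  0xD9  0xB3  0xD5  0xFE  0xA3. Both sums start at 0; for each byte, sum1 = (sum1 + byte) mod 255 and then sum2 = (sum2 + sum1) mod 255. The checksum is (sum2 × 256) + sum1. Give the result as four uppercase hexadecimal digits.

Running sums (mod 255):
  after byte 0 (0x74): sum1=116, sum2=116
  after byte 1 (0xD9): sum1=78, sum2=194
  after byte 2 (0xB3): sum1=2, sum2=196
  after byte 3 (0xD5): sum1=215, sum2=156
  after byte 4 (0xFE): sum1=214, sum2=115
  after byte 5 (0xA3): sum1=122, sum2=237
Checksum = sum2·256 + sum1 = 237·256 + 122 = 60794 = 0xED7A.

ED7A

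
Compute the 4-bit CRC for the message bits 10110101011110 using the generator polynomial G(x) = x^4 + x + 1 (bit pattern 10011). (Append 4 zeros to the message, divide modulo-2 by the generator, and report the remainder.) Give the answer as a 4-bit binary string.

Append 4 zeros: 101101010111100000. Divide by 10011 (XOR where the leading bit is 1):
  pos 0: 10110 XOR 10011 = 00101
  pos 2: 10110 XOR 10011 = 00101
  pos 4: 10110 XOR 10011 = 00101
  pos 6: 10111 XOR 10011 = 00100
  pos 8: 10011 XOR 10011 = 00000
Remainder (last 4 bits) = 0000. This is the CRC / FCS.

0000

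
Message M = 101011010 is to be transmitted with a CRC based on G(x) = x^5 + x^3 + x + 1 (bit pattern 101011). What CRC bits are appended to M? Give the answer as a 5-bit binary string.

10110

Append 5 zeros: 10101101000000. Divide by 101011 (XOR where the leading bit is 1):
  pos 0: 101011 XOR 101011 = 000000
  pos 7: 100000 XOR 101011 = 001011
Remainder (last 5 bits) = 10110. This is the CRC / FCS.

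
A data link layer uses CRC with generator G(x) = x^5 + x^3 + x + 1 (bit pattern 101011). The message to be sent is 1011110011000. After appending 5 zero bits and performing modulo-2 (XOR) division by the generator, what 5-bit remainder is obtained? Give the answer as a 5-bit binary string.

00111

Append 5 zeros: 101111001100000000. Divide by 101011 (XOR where the leading bit is 1):
  pos 0: 101111 XOR 101011 = 000100
  pos 3: 100001 XOR 101011 = 001010
  pos 5: 101010 XOR 101011 = 000001
  pos 10: 100000 XOR 101011 = 001011
  pos 12: 101100 XOR 101011 = 000111
Remainder (last 5 bits) = 00111. This is the CRC / FCS.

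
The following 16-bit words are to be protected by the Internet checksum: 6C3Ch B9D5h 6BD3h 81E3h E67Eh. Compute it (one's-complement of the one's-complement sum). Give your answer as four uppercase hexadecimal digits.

05B8

One's-complement addition (fold any carry out of bit 15 back into bit 0):
  0x6C3C + 0xB9D5 = 0x12611 → wrap carry → 0x2612
  0x2612 + 0x6BD3 = 0x091E5
  0x91E5 + 0x81E3 = 0x113C8 → wrap carry → 0x13C9
  0x13C9 + 0xE67E = 0x0FA47
One's-complement sum = 0xFA47.
Checksum = ~0xFA47 & 0xFFFF = 0x05B8.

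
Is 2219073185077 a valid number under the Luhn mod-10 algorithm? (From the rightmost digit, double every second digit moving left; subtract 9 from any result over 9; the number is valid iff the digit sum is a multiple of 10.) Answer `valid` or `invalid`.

From the right, keep odd positions and double even positions (subtract 9 from any doubled value over 9):
  doubled (positions 2,4,...): 5 1 2 5 9 4 → sum 26
  kept (positions 1,3,...): 7 0 8 3 0 1 2 → sum 21
Total = 47.
47 mod 10 = 7, so the number is invalid.

invalid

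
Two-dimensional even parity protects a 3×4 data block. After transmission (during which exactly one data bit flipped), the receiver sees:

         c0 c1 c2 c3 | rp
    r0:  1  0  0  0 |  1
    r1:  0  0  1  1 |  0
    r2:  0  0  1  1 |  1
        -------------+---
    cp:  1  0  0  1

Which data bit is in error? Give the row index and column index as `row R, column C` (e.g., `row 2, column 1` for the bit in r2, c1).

row 2, column 3

Recompute each row's even parity and compare to rp:
  r0: data parity 1, sent rp 1 → ok
  r1: data parity 0, sent rp 0 → ok
  r2: data parity 0, sent rp 1 → mismatch
Recompute each column's even parity and compare to cp:
  c0: data parity 1, sent cp 1 → ok
  c1: data parity 0, sent cp 0 → ok
  c2: data parity 0, sent cp 0 → ok
  c3: data parity 0, sent cp 1 → mismatch
Exactly one row (r2) and one column (c3) fail → the flipped bit is at their intersection.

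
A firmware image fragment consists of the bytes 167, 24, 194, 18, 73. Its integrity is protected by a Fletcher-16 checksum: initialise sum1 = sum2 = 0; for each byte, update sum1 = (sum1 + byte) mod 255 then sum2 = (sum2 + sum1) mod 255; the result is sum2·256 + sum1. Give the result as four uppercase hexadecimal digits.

5CDD

Running sums (mod 255):
  after byte 0 (167): sum1=167, sum2=167
  after byte 1 (24): sum1=191, sum2=103
  after byte 2 (194): sum1=130, sum2=233
  after byte 3 (18): sum1=148, sum2=126
  after byte 4 (73): sum1=221, sum2=92
Checksum = sum2·256 + sum1 = 92·256 + 221 = 23773 = 0x5CDD.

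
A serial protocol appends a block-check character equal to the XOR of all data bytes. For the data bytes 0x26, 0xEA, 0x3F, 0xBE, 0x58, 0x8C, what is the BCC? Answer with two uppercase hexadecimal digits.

XOR the bytes together:
  start with 0x26
  0x26 ⊕ 0xEA = 0xCC
  0xCC ⊕ 0x3F = 0xF3
  0xF3 ⊕ 0xBE = 0x4D
  0x4D ⊕ 0x58 = 0x15
  0x15 ⊕ 0x8C = 0x99

99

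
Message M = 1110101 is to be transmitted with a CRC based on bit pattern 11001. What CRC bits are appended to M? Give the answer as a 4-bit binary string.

Append 4 zeros: 11101010000. Divide by 11001 (XOR where the leading bit is 1):
  pos 0: 11101 XOR 11001 = 00100
  pos 2: 10001 XOR 11001 = 01000
  pos 3: 10000 XOR 11001 = 01001
  pos 4: 10010 XOR 11001 = 01011
  pos 5: 10110 XOR 11001 = 01111
  pos 6: 11110 XOR 11001 = 00111
Remainder (last 4 bits) = 0111. This is the CRC / FCS.

0111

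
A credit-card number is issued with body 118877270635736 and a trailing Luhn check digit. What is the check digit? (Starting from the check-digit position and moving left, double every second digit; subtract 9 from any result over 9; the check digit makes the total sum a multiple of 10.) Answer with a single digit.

Partial digits right→left: 6 3 7 5 3 6 0 7 2 7 7 8 8 1 1
Double every second digit counting from the check-digit position (so the 1st, 3rd, 5th, ... of the partial from the right).
  doubled (with −9 where >9): 3 5 6 0 4 5 7 2 → sum 32
  kept as-is: 3 5 6 7 7 8 1 → sum 37
Total = 32 + 37 = 69.
Check digit = (10 − (69 mod 10)) mod 10 = 1.

1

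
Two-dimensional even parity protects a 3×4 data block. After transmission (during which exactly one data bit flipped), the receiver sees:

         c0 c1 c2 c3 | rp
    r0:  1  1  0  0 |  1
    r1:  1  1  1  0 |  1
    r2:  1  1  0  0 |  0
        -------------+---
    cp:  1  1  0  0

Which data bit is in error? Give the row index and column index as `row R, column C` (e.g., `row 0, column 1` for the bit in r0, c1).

Recompute each row's even parity and compare to rp:
  r0: data parity 0, sent rp 1 → mismatch
  r1: data parity 1, sent rp 1 → ok
  r2: data parity 0, sent rp 0 → ok
Recompute each column's even parity and compare to cp:
  c0: data parity 1, sent cp 1 → ok
  c1: data parity 1, sent cp 1 → ok
  c2: data parity 1, sent cp 0 → mismatch
  c3: data parity 0, sent cp 0 → ok
Exactly one row (r0) and one column (c2) fail → the flipped bit is at their intersection.

row 0, column 2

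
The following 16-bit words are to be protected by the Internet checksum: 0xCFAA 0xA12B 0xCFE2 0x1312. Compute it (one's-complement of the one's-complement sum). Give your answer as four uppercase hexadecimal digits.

AC34

One's-complement addition (fold any carry out of bit 15 back into bit 0):
  0xCFAA + 0xA12B = 0x170D5 → wrap carry → 0x70D6
  0x70D6 + 0xCFE2 = 0x140B8 → wrap carry → 0x40B9
  0x40B9 + 0x1312 = 0x053CB
One's-complement sum = 0x53CB.
Checksum = ~0x53CB & 0xFFFF = 0xAC34.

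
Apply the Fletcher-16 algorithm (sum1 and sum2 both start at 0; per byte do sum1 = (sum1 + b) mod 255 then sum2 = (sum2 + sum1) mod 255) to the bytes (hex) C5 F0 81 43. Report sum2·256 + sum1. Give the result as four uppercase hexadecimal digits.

307B

Running sums (mod 255):
  after byte 0 (C5): sum1=197, sum2=197
  after byte 1 (F0): sum1=182, sum2=124
  after byte 2 (81): sum1=56, sum2=180
  after byte 3 (43): sum1=123, sum2=48
Checksum = sum2·256 + sum1 = 48·256 + 123 = 12411 = 0x307B.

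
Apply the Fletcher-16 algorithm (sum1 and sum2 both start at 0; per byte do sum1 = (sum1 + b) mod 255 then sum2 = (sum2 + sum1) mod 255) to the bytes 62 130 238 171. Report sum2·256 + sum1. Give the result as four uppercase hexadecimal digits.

0A5B

Running sums (mod 255):
  after byte 0 (62): sum1=62, sum2=62
  after byte 1 (130): sum1=192, sum2=254
  after byte 2 (238): sum1=175, sum2=174
  after byte 3 (171): sum1=91, sum2=10
Checksum = sum2·256 + sum1 = 10·256 + 91 = 2651 = 0x0A5B.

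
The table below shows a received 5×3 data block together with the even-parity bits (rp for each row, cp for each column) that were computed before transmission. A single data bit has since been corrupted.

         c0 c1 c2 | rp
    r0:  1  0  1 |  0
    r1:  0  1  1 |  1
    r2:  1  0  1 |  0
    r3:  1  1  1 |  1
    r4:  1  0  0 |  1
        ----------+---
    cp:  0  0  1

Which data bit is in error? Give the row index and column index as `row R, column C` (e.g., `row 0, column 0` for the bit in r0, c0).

row 1, column 2

Recompute each row's even parity and compare to rp:
  r0: data parity 0, sent rp 0 → ok
  r1: data parity 0, sent rp 1 → mismatch
  r2: data parity 0, sent rp 0 → ok
  r3: data parity 1, sent rp 1 → ok
  r4: data parity 1, sent rp 1 → ok
Recompute each column's even parity and compare to cp:
  c0: data parity 0, sent cp 0 → ok
  c1: data parity 0, sent cp 0 → ok
  c2: data parity 0, sent cp 1 → mismatch
Exactly one row (r1) and one column (c2) fail → the flipped bit is at their intersection.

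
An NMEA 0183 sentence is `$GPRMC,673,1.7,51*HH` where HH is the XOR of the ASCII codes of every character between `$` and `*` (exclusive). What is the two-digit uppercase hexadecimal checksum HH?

79

XOR the ASCII codes of the payload characters:
  'G' = 0x47 → acc = 0x47
  'P' = 0x50 → acc = 0x17
  'R' = 0x52 → acc = 0x45
  'M' = 0x4D → acc = 0x08
  'C' = 0x43 → acc = 0x4B
  ',' = 0x2C → acc = 0x67
  '6' = 0x36 → acc = 0x51
  '7' = 0x37 → acc = 0x66
  '3' = 0x33 → acc = 0x55
  ',' = 0x2C → acc = 0x79
  '1' = 0x31 → acc = 0x48
  '.' = 0x2E → acc = 0x66
  '7' = 0x37 → acc = 0x51
  ',' = 0x2C → acc = 0x7D
  '5' = 0x35 → acc = 0x48
  '1' = 0x31 → acc = 0x79
Checksum = 0x79.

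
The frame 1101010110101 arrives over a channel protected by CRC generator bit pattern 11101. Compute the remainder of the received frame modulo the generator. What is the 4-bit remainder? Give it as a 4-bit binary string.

0000

Modulo-2 division of 1101010110101 by 11101:
  pos 0: 11010 XOR 11101 = 00111
  pos 2: 11110 XOR 11101 = 00011
  pos 5: 11110 XOR 11101 = 00011
  pos 8: 11101 XOR 11101 = 00000
Remainder = 0000 (zero — the frame passes the CRC check).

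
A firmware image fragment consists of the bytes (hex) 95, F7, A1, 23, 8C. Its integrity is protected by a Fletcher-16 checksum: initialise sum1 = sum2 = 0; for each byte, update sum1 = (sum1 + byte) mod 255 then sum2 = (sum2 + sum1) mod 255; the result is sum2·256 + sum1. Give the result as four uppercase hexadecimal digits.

83DE

Running sums (mod 255):
  after byte 0 (95): sum1=149, sum2=149
  after byte 1 (F7): sum1=141, sum2=35
  after byte 2 (A1): sum1=47, sum2=82
  after byte 3 (23): sum1=82, sum2=164
  after byte 4 (8C): sum1=222, sum2=131
Checksum = sum2·256 + sum1 = 131·256 + 222 = 33758 = 0x83DE.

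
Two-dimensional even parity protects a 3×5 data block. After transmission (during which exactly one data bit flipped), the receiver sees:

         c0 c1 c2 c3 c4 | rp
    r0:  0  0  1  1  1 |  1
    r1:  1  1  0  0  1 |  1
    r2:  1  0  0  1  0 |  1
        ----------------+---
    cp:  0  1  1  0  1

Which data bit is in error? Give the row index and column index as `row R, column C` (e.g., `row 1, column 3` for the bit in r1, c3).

row 2, column 4

Recompute each row's even parity and compare to rp:
  r0: data parity 1, sent rp 1 → ok
  r1: data parity 1, sent rp 1 → ok
  r2: data parity 0, sent rp 1 → mismatch
Recompute each column's even parity and compare to cp:
  c0: data parity 0, sent cp 0 → ok
  c1: data parity 1, sent cp 1 → ok
  c2: data parity 1, sent cp 1 → ok
  c3: data parity 0, sent cp 0 → ok
  c4: data parity 0, sent cp 1 → mismatch
Exactly one row (r2) and one column (c4) fail → the flipped bit is at their intersection.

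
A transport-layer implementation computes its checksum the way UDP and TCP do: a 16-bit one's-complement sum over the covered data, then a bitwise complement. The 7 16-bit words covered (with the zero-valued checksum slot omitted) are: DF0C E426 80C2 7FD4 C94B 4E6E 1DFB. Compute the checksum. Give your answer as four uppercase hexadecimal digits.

0680

One's-complement addition (fold any carry out of bit 15 back into bit 0):
  0xDF0C + 0xE426 = 0x1C332 → wrap carry → 0xC333
  0xC333 + 0x80C2 = 0x143F5 → wrap carry → 0x43F6
  0x43F6 + 0x7FD4 = 0x0C3CA
  0xC3CA + 0xC94B = 0x18D15 → wrap carry → 0x8D16
  0x8D16 + 0x4E6E = 0x0DB84
  0xDB84 + 0x1DFB = 0x0F97F
One's-complement sum = 0xF97F.
Checksum = ~0xF97F & 0xFFFF = 0x0680.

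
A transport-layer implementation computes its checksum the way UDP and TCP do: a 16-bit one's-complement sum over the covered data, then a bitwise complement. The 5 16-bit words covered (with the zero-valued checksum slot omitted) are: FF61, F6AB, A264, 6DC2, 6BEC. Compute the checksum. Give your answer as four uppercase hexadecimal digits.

One's-complement addition (fold any carry out of bit 15 back into bit 0):
  0xFF61 + 0xF6AB = 0x1F60C → wrap carry → 0xF60D
  0xF60D + 0xA264 = 0x19871 → wrap carry → 0x9872
  0x9872 + 0x6DC2 = 0x10634 → wrap carry → 0x0635
  0x0635 + 0x6BEC = 0x07221
One's-complement sum = 0x7221.
Checksum = ~0x7221 & 0xFFFF = 0x8DDE.

8DDE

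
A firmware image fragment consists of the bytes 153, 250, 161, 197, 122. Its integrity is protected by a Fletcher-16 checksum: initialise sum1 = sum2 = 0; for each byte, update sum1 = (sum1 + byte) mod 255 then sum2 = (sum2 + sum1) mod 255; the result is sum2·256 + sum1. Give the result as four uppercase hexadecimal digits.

Running sums (mod 255):
  after byte 0 (153): sum1=153, sum2=153
  after byte 1 (250): sum1=148, sum2=46
  after byte 2 (161): sum1=54, sum2=100
  after byte 3 (197): sum1=251, sum2=96
  after byte 4 (122): sum1=118, sum2=214
Checksum = sum2·256 + sum1 = 214·256 + 118 = 54902 = 0xD676.

D676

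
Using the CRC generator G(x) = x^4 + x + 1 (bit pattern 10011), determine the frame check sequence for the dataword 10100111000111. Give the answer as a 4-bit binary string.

Append 4 zeros: 101001110001110000. Divide by 10011 (XOR where the leading bit is 1):
  pos 0: 10100 XOR 10011 = 00111
  pos 2: 11111 XOR 10011 = 01100
  pos 3: 11001 XOR 10011 = 01010
  pos 4: 10100 XOR 10011 = 00111
  pos 6: 11100 XOR 10011 = 01111
  pos 7: 11111 XOR 10011 = 01100
  pos 8: 11001 XOR 10011 = 01010
  pos 9: 10101 XOR 10011 = 00110
  pos 11: 11000 XOR 10011 = 01011
  pos 12: 10110 XOR 10011 = 00101
Remainder (last 4 bits) = 1010. This is the CRC / FCS.

1010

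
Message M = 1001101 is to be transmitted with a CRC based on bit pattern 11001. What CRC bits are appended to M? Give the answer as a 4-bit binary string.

1011

Append 4 zeros: 10011010000. Divide by 11001 (XOR where the leading bit is 1):
  pos 0: 10011 XOR 11001 = 01010
  pos 1: 10100 XOR 11001 = 01101
  pos 2: 11011 XOR 11001 = 00010
  pos 5: 10000 XOR 11001 = 01001
  pos 6: 10010 XOR 11001 = 01011
Remainder (last 4 bits) = 1011. This is the CRC / FCS.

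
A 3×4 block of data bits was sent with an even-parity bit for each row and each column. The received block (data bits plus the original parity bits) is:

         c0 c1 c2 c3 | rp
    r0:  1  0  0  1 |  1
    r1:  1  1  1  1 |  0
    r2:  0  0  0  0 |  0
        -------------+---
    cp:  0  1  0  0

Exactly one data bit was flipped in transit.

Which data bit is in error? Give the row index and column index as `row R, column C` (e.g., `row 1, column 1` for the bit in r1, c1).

row 0, column 2

Recompute each row's even parity and compare to rp:
  r0: data parity 0, sent rp 1 → mismatch
  r1: data parity 0, sent rp 0 → ok
  r2: data parity 0, sent rp 0 → ok
Recompute each column's even parity and compare to cp:
  c0: data parity 0, sent cp 0 → ok
  c1: data parity 1, sent cp 1 → ok
  c2: data parity 1, sent cp 0 → mismatch
  c3: data parity 0, sent cp 0 → ok
Exactly one row (r0) and one column (c2) fail → the flipped bit is at their intersection.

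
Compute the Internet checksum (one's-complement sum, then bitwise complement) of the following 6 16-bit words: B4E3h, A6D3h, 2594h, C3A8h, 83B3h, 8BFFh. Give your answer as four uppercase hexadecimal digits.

AB58

One's-complement addition (fold any carry out of bit 15 back into bit 0):
  0xB4E3 + 0xA6D3 = 0x15BB6 → wrap carry → 0x5BB7
  0x5BB7 + 0x2594 = 0x0814B
  0x814B + 0xC3A8 = 0x144F3 → wrap carry → 0x44F4
  0x44F4 + 0x83B3 = 0x0C8A7
  0xC8A7 + 0x8BFF = 0x154A6 → wrap carry → 0x54A7
One's-complement sum = 0x54A7.
Checksum = ~0x54A7 & 0xFFFF = 0xAB58.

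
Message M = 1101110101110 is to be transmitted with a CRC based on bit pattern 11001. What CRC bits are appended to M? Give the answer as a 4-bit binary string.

1101

Append 4 zeros: 11011101011100000. Divide by 11001 (XOR where the leading bit is 1):
  pos 0: 11011 XOR 11001 = 00010
  pos 3: 10101 XOR 11001 = 01100
  pos 4: 11000 XOR 11001 = 00001
  pos 8: 11110 XOR 11001 = 00111
  pos 10: 11100 XOR 11001 = 00101
  pos 12: 10100 XOR 11001 = 01101
Remainder (last 4 bits) = 1101. This is the CRC / FCS.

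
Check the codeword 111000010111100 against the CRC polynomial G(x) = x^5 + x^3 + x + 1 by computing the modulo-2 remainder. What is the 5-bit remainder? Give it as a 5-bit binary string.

Modulo-2 division of 111000010111100 by 101011:
  pos 0: 111000 XOR 101011 = 010011
  pos 1: 100110 XOR 101011 = 001101
  pos 3: 110110 XOR 101011 = 011101
  pos 4: 111011 XOR 101011 = 010000
  pos 5: 100001 XOR 101011 = 001010
  pos 7: 101011 XOR 101011 = 000000
Remainder = 00000 (zero — the frame passes the CRC check).

00000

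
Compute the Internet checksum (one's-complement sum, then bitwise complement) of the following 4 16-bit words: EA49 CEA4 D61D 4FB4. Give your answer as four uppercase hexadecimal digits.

213F

One's-complement addition (fold any carry out of bit 15 back into bit 0):
  0xEA49 + 0xCEA4 = 0x1B8ED → wrap carry → 0xB8EE
  0xB8EE + 0xD61D = 0x18F0B → wrap carry → 0x8F0C
  0x8F0C + 0x4FB4 = 0x0DEC0
One's-complement sum = 0xDEC0.
Checksum = ~0xDEC0 & 0xFFFF = 0x213F.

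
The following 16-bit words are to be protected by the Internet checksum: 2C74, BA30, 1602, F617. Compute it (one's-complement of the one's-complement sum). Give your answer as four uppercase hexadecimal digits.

One's-complement addition (fold any carry out of bit 15 back into bit 0):
  0x2C74 + 0xBA30 = 0x0E6A4
  0xE6A4 + 0x1602 = 0x0FCA6
  0xFCA6 + 0xF617 = 0x1F2BD → wrap carry → 0xF2BE
One's-complement sum = 0xF2BE.
Checksum = ~0xF2BE & 0xFFFF = 0x0D41.

0D41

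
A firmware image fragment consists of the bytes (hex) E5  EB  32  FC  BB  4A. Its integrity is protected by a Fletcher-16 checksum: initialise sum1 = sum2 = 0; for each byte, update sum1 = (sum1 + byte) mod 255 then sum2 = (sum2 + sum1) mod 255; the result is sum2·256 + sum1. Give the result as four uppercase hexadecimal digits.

8007

Running sums (mod 255):
  after byte 0 (E5): sum1=229, sum2=229
  after byte 1 (EB): sum1=209, sum2=183
  after byte 2 (32): sum1=4, sum2=187
  after byte 3 (FC): sum1=1, sum2=188
  after byte 4 (BB): sum1=188, sum2=121
  after byte 5 (4A): sum1=7, sum2=128
Checksum = sum2·256 + sum1 = 128·256 + 7 = 32775 = 0x8007.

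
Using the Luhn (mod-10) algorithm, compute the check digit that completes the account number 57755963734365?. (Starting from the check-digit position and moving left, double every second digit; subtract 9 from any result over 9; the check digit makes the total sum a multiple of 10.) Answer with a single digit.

6

Partial digits right→left: 5 6 3 4 3 7 3 6 9 5 5 7 7 5
Double every second digit counting from the check-digit position (so the 1st, 3rd, 5th, ... of the partial from the right).
  doubled (with −9 where >9): 1 6 6 6 9 1 5 → sum 34
  kept as-is: 6 4 7 6 5 7 5 → sum 40
Total = 34 + 40 = 74.
Check digit = (10 − (74 mod 10)) mod 10 = 6.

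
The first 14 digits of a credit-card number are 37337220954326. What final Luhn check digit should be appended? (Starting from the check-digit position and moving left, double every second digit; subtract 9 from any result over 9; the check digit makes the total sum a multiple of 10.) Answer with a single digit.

Partial digits right→left: 6 2 3 4 5 9 0 2 2 7 3 3 7 3
Double every second digit counting from the check-digit position (so the 1st, 3rd, 5th, ... of the partial from the right).
  doubled (with −9 where >9): 3 6 1 0 4 6 5 → sum 25
  kept as-is: 2 4 9 2 7 3 3 → sum 30
Total = 25 + 30 = 55.
Check digit = (10 − (55 mod 10)) mod 10 = 5.

5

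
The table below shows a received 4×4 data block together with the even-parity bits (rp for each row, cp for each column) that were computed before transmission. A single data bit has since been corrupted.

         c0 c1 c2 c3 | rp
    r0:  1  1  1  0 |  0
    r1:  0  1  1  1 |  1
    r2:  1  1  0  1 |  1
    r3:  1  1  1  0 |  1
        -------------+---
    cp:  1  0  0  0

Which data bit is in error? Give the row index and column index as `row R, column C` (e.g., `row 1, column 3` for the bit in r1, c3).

row 0, column 2

Recompute each row's even parity and compare to rp:
  r0: data parity 1, sent rp 0 → mismatch
  r1: data parity 1, sent rp 1 → ok
  r2: data parity 1, sent rp 1 → ok
  r3: data parity 1, sent rp 1 → ok
Recompute each column's even parity and compare to cp:
  c0: data parity 1, sent cp 1 → ok
  c1: data parity 0, sent cp 0 → ok
  c2: data parity 1, sent cp 0 → mismatch
  c3: data parity 0, sent cp 0 → ok
Exactly one row (r0) and one column (c2) fail → the flipped bit is at their intersection.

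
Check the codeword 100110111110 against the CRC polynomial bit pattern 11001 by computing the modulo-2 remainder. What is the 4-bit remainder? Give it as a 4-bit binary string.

1000

Modulo-2 division of 100110111110 by 11001:
  pos 0: 10011 XOR 11001 = 01010
  pos 1: 10100 XOR 11001 = 01101
  pos 2: 11011 XOR 11001 = 00010
  pos 5: 10111 XOR 11001 = 01110
  pos 6: 11101 XOR 11001 = 00100
Remainder = 1000 (nonzero — an error is detected).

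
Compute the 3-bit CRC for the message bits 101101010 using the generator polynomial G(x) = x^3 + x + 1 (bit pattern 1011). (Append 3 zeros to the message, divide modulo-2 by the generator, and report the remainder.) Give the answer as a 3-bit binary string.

Append 3 zeros: 101101010000. Divide by 1011 (XOR where the leading bit is 1):
  pos 0: 1011 XOR 1011 = 0000
  pos 5: 1010 XOR 1011 = 0001
  pos 8: 1000 XOR 1011 = 0011
Remainder (last 3 bits) = 011. This is the CRC / FCS.

011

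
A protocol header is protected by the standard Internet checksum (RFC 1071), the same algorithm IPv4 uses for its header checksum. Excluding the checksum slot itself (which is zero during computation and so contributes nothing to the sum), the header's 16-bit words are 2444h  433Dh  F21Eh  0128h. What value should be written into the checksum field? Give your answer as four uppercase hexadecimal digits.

One's-complement addition (fold any carry out of bit 15 back into bit 0):
  0x2444 + 0x433D = 0x06781
  0x6781 + 0xF21E = 0x1599F → wrap carry → 0x59A0
  0x59A0 + 0x0128 = 0x05AC8
One's-complement sum = 0x5AC8.
Checksum = ~0x5AC8 & 0xFFFF = 0xA537.

A537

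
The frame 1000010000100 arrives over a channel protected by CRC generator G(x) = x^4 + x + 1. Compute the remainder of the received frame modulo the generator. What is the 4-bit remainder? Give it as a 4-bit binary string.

0000

Modulo-2 division of 1000010000100 by 10011:
  pos 0: 10000 XOR 10011 = 00011
  pos 3: 11100 XOR 10011 = 01111
  pos 4: 11110 XOR 10011 = 01101
  pos 5: 11010 XOR 10011 = 01001
  pos 6: 10011 XOR 10011 = 00000
Remainder = 0000 (zero — the frame passes the CRC check).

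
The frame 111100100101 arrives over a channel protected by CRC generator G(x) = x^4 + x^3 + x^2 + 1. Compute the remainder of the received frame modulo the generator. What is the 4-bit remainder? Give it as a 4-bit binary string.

Modulo-2 division of 111100100101 by 11101:
  pos 0: 11110 XOR 11101 = 00011
  pos 3: 11010 XOR 11101 = 00111
  pos 5: 11101 XOR 11101 = 00000
Remainder = 0001 (nonzero — an error is detected).

0001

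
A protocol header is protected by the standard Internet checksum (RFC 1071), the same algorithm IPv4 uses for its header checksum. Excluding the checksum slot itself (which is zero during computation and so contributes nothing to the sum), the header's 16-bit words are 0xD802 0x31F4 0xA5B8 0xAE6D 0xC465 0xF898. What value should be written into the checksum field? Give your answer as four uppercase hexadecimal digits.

One's-complement addition (fold any carry out of bit 15 back into bit 0):
  0xD802 + 0x31F4 = 0x109F6 → wrap carry → 0x09F7
  0x09F7 + 0xA5B8 = 0x0AFAF
  0xAFAF + 0xAE6D = 0x15E1C → wrap carry → 0x5E1D
  0x5E1D + 0xC465 = 0x12282 → wrap carry → 0x2283
  0x2283 + 0xF898 = 0x11B1B → wrap carry → 0x1B1C
One's-complement sum = 0x1B1C.
Checksum = ~0x1B1C & 0xFFFF = 0xE4E3.

E4E3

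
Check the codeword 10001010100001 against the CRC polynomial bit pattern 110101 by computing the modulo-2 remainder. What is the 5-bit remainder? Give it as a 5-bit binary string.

Modulo-2 division of 10001010100001 by 110101:
  pos 0: 100010 XOR 110101 = 010111
  pos 1: 101111 XOR 110101 = 011010
  pos 2: 110100 XOR 110101 = 000001
  pos 7: 110000 XOR 110101 = 000101
Remainder = 01011 (nonzero — an error is detected).

01011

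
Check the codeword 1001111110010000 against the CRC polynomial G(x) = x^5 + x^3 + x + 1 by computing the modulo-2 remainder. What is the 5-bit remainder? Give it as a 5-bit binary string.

Modulo-2 division of 1001111110010000 by 101011:
  pos 0: 100111 XOR 101011 = 001100
  pos 2: 110011 XOR 101011 = 011000
  pos 3: 110001 XOR 101011 = 011010
  pos 4: 110100 XOR 101011 = 011111
  pos 5: 111110 XOR 101011 = 010101
  pos 6: 101011 XOR 101011 = 000000
Remainder = 00000 (zero — the frame passes the CRC check).

00000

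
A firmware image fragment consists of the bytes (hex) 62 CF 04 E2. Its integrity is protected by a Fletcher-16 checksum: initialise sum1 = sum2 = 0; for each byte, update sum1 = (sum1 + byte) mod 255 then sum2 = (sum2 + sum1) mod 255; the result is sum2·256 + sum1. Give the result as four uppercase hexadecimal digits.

E319

Running sums (mod 255):
  after byte 0 (62): sum1=98, sum2=98
  after byte 1 (CF): sum1=50, sum2=148
  after byte 2 (04): sum1=54, sum2=202
  after byte 3 (E2): sum1=25, sum2=227
Checksum = sum2·256 + sum1 = 227·256 + 25 = 58137 = 0xE319.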